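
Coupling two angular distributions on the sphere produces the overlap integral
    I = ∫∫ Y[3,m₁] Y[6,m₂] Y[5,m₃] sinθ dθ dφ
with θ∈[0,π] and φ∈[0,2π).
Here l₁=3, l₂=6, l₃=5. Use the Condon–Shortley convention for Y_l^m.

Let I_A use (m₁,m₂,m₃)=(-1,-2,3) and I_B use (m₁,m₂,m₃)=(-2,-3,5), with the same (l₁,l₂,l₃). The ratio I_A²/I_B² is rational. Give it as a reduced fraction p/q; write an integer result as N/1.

Shared (l₁,l₂,l₃)=(3,6,5): N and (l;000)² cancel in I_A²/I_B².
A: Δ = 4!·2!·8!/15! = 1/675675; Racah Σ t=2..4: t=2:+1/11520 t=3:−1/30240 t=4:+1/1935360 = 1/18432; ⇒ 3j(3 6 5; -1 -2 3)² = 7/429, sgn +1
B: Δ = 4!·2!·8!/15! = 1/675675; Racah Σ t=3..3: t=3:−1/483840 = -1/483840; ⇒ 3j(3 6 5; -2 -3 5)² = 6/1001, sgn -1
I_A²/I_B² = (7/429)/(6/1001) = 49/18

49/18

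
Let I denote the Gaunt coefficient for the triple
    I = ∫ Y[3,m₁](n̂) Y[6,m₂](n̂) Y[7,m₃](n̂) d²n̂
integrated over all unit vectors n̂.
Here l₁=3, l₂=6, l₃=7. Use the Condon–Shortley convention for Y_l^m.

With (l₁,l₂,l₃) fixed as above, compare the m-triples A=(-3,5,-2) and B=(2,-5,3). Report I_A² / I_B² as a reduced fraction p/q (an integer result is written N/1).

l's match ⇒ only the (l;m) 3-j factors differ between A and B.
A: triangle coeff Δ(3,6,7) = 1/2042040; Σ_t [2,2]: t=2:+1/17418240 = 1/17418240; (3j)²=25/12376 [(3 6 7; -3 5 -2)], sign=-1
B: triangle coeff Δ(3,6,7) = 1/2042040; Σ_t [0,1]: t=0:+1/4354560 t=1:−1/87091200 = 19/87091200; (3j)²=361/37128 [(3 6 7; 2 -5 3)], sign=+1
I_A²/I_B² = (25/12376)/(361/37128) = 75/361

75/361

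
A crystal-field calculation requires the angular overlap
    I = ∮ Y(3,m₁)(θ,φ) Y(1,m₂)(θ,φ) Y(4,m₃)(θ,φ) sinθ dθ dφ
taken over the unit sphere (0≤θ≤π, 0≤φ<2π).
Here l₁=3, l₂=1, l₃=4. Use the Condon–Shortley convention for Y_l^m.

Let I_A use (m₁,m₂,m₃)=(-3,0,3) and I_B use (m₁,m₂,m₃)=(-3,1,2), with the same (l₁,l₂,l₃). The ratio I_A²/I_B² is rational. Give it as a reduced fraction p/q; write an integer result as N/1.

Shared (l₁,l₂,l₃)=(3,1,4): N and (l;000)² cancel in I_A²/I_B².
A: Δ = 0!·6!·2!/9! = 1/252; Racah Σ t=0..0: t=0:+1/720 = 1/720; ⇒ 3j(3 1 4; -3 0 3)² = 1/36, sgn -1
B: Δ = 0!·6!·2!/9! = 1/252; Racah Σ t=0..0: t=0:+1/1440 = 1/1440; ⇒ 3j(3 1 4; -3 1 2)² = 1/252, sgn +1
I_A²/I_B² = (1/36)/(1/252) = 7/1

7/1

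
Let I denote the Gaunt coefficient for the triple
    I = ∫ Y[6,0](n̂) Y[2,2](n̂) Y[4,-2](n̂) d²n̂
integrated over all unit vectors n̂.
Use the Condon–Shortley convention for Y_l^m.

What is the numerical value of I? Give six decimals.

0.061597

Rules hold: Σm=0, L=12 even, 4≤4≤8.
N = 13·5·9 = 585
Δ = 4!·8!·0!/13! = 1/6435
Racah Σ t=2..2: t=2:+1/2304 = 1/2304
⇒ 3j(6 2 4; 0 0 0)² = 5/143, sgn +1
Racah Σ t=4..4: t=4:+1/34560 = 1/34560
⇒ 3j(6 2 4; 0 2 -2)² = 1/429, sgn +1
4πI² = N·(3j₀)²·(3jₘ)² = 75/1573
I = +1·√(0.0476796/4π) = 0.06159725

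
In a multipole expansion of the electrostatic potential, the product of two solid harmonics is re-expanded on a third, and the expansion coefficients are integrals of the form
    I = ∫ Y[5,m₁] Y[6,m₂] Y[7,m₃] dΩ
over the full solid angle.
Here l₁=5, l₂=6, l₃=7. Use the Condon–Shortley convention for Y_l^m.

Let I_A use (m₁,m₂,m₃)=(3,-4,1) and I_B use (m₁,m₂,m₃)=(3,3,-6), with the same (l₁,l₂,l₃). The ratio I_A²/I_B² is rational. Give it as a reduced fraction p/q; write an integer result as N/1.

Shared (l₁,l₂,l₃)=(5,6,7): N and (l;000)² cancel in I_A²/I_B².
A: Δ = 4!·6!·8!/19! = 1/174594420; Racah Σ t=0..2: t=0:+1/1658880 t=1:−1/3628800 t=2:+1/116121600 = 13/38707200; ⇒ 3j(5 6 7; 3 -4 1)² = 39/3553, sgn +1
B: Δ = 4!·6!·8!/19! = 1/174594420; Racah Σ t=1..2: t=1:−1/29030400 t=2:+1/14515200 = 1/29030400; ⇒ 3j(5 6 7; 3 3 -6)² = 12/1615, sgn -1
I_A²/I_B² = (39/3553)/(12/1615) = 65/44

65/44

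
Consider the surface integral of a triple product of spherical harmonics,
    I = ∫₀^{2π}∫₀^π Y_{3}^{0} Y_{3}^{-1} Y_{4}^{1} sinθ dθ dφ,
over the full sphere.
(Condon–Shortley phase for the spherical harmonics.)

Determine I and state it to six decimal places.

-0.099323

m-sum 0 ✓  L=10 even ✓  0≤4≤6 ✓
Π(2lᵢ+1) = 7×7×9 = 441
triangle coeff Δ(3,3,4) = 1/34650
Σ_t [0,2]: t=0:+1/72 t=1:−1/16 t=2:+1/72 = -5/144
(3j)²=2/77 [(3 3 4; 0 0 0)], sign=-1
Σ_t [0,2]: t=0:+1/48 t=1:−1/24 t=2:+1/288 = -5/288
(3j)²=5/462 [(3 3 4; 0 -1 1)], sign=+1
⇒ 4πI² = 15/121
I = (-1)√(15/121/(4π)) = -0.09932258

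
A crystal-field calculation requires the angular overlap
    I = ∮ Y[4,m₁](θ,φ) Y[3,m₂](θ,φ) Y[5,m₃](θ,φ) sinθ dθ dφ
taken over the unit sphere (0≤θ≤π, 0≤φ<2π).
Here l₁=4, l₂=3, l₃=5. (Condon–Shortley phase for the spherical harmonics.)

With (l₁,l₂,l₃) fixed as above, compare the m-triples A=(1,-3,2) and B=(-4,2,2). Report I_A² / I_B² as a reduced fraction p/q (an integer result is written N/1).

Same 4,3,5: normalisation and zero-m 3j drop out of the ratio.
A: Δ: 2! 6! 4! / 13! → 1/180180; sum: t=0:+1/1728 = 1/1728; 3j²(4 3 5; 1 -3 2) = Δ·Π!·Σ² = 25/858  (sign -1)
B: Δ: 2! 6! 4! / 13! → 1/180180; sum: t=2:+1/8640 = 1/8640; 3j²(4 3 5; -4 2 2) = Δ·Π!·Σ² = 14/1287  (sign -1)
I_A²/I_B² = (25/858)/(14/1287) = 75/28

75/28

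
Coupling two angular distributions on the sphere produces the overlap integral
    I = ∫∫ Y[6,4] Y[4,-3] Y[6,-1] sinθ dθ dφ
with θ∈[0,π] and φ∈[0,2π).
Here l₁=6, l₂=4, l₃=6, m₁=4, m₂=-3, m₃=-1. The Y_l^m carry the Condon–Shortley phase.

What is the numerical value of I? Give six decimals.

-0.154578

m-sum 0 ✓  L=16 even ✓  2≤6≤10 ✓
Π(2lᵢ+1) = 13×9×13 = 1521
triangle coeff Δ(6,4,6) = 1/15315300
Σ_t [0,4]: t=0:+1/829440 t=1:−1/25920 t=2:+1/9216 t=3:−1/25920 t=4:+1/829440 = 7/207360
(3j)²=28/2431 [(6 4 6; 0 0 0)], sign=+1
Σ_t [0,1]: t=0:+1/207360 t=1:−1/725760 = 1/290304
(3j)²=125/7293 [(6 4 6; 4 -3 -1)], sign=-1
⇒ 4πI² = 10500/34969
I = (-1)√(10500/34969/(4π)) = -0.15457815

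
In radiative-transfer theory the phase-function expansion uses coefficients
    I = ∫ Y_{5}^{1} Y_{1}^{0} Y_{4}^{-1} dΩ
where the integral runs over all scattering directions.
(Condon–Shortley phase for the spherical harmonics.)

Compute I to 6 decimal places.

-0.240571

Rules hold: Σm=0, L=10 even, 4≤4≤6.
N = 11·3·9 = 297
Δ = 2!·8!·0!/11! = 1/495
Racah Σ t=1..1: t=1:−1/576 = -1/576
⇒ 3j(5 1 4; 0 0 0)² = 5/99, sgn -1
Racah Σ t=1..1: t=1:−1/720 = -1/720
⇒ 3j(5 1 4; 1 0 -1)² = 8/165, sgn +1
4πI² = N·(3j₀)²·(3jₘ)² = 8/11
I = -1·√(0.727273/4π) = -0.24057125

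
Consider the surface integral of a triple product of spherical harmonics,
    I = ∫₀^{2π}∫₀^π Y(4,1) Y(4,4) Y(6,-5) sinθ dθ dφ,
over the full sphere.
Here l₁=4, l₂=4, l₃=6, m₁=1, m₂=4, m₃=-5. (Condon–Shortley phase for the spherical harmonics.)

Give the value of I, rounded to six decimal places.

0.200167

Rules hold: Σm=0, L=14 even, 0≤6≤8.
N = 9·9·13 = 1053
Δ = 2!·6!·6!/15! = 1/1261260
Racah Σ t=0..2: t=0:+1/4608 t=1:−1/1296 t=2:+1/4608 = -7/20736
⇒ 3j(4 4 6; 0 0 0)² = 20/1287, sgn -1
Racah Σ t=2..2: t=2:+1/172800 = 1/172800
⇒ 3j(4 4 6; 1 4 -5)² = 2/65, sgn -1
4πI² = N·(3j₀)²·(3jₘ)² = 72/143
I = +1·√(0.503497/4π) = 0.20016738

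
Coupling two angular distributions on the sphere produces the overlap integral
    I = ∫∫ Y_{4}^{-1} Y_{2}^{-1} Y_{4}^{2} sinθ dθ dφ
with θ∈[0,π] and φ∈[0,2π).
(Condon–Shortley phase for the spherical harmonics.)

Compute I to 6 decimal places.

m-sum 0 ✓  L=10 even ✓  2≤4≤6 ✓
Π(2lᵢ+1) = 9×5×9 = 405
triangle coeff Δ(4,2,4) = 1/13860
Σ_t [0,2]: t=0:+1/192 t=1:−1/36 t=2:+1/192 = -5/288
(3j)²=20/693 [(4 2 4; 0 0 0)], sign=-1
Σ_t [0,1]: t=0:+1/240 t=1:−1/96 = -1/160
(3j)²=27/1540 [(4 2 4; -1 -1 2)], sign=-1
⇒ 4πI² = 1215/5929
I = (+1)√(1215/5929/(4π)) = 0.12770047

0.127700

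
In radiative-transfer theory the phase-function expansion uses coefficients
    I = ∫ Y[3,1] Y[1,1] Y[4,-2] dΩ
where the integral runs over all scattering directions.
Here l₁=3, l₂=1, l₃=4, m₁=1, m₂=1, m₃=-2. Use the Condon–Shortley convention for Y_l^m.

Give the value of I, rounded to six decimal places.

0.238414

Checks pass: Σm=0; 8 even; l₃=4∈[2,4].
(2·3+1)(2·1+1)(2·4+1) = 189
Δ: 0! 6! 2! / 9! → 1/252
sum: t=0:+1/36 = 1/36
3j²(3 1 4; 0 0 0) = Δ·Π!·Σ² = 4/63  (sign +1)
sum: t=0:+1/96 = 1/96
3j²(3 1 4; 1 1 -2) = Δ·Π!·Σ² = 5/84  (sign +1)
combine: 4πI² = 189·4/63·5/84 = 5/7
take √, sign +1: I = 0.23841361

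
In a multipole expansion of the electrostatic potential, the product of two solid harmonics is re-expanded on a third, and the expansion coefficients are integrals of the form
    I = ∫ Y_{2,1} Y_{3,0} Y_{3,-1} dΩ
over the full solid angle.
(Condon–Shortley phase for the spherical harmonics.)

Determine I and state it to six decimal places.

m-sum 0 ✓  L=8 even ✓  1≤3≤5 ✓
Π(2lᵢ+1) = 5×7×7 = 245
triangle coeff Δ(2,3,3) = 1/3780
Σ_t [0,2]: t=0:+1/24 t=1:−1/4 t=2:+1/24 = -1/6
(3j)²=4/105 [(2 3 3; 0 0 0)], sign=+1
Σ_t [0,1]: t=0:+1/12 t=1:−1/8 = -1/24
(3j)²=1/210 [(2 3 3; 1 0 -1)], sign=-1
⇒ 4πI² = 2/45
I = (-1)√(2/45/(4π)) = -0.05947080

-0.059471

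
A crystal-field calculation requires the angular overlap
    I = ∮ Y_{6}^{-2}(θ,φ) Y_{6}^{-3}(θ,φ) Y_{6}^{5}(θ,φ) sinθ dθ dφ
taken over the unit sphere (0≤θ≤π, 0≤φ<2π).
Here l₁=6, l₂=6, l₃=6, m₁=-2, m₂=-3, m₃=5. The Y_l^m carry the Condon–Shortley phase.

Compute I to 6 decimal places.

-0.050240

Checks pass: Σm=0; 18 even; l₃=6∈[0,12].
(2·6+1)(2·6+1)(2·6+1) = 2197
Δ: 6! 6! 6! / 19! → 1/325909584
sum: t=0:+1/373248000 t=1:−1/1728000 t=2:+1/110592 t=3:−1/46656 t=4:+1/110592 t=5:−1/1728000 t=6:+1/373248000 = -7/1555200
3j²(6 6 6; 0 0 0) = Δ·Π!·Σ² = 400/46189  (sign -1)
sum: t=2:+1/4147200 t=3:−1/3110400 = -1/12441600
3j²(6 6 6; -2 -3 5) = Δ·Π!·Σ² = 7/4199  (sign +1)
combine: 4πI² = 2197·400/46189·7/4199 = 36400/1147619
take √, sign -1: I = -0.05023968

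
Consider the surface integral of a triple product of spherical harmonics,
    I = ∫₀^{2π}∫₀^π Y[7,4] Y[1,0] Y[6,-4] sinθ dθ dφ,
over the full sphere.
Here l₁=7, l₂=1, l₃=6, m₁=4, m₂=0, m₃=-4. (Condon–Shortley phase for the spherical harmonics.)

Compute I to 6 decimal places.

m-sum 0 ✓  L=14 even ✓  6≤6≤8 ✓
Π(2lᵢ+1) = 15×3×13 = 585
triangle coeff Δ(7,1,6) = 1/1365
Σ_t [1,1]: t=1:−1/518400 = -1/518400
(3j)²=7/195 [(7 1 6; 0 0 0)], sign=-1
Σ_t [1,1]: t=1:−1/7257600 = -1/7257600
(3j)²=11/455 [(7 1 6; 4 0 -4)], sign=-1
⇒ 4πI² = 33/65
I = (+1)√(33/65/(4π)) = 0.20099968

0.201000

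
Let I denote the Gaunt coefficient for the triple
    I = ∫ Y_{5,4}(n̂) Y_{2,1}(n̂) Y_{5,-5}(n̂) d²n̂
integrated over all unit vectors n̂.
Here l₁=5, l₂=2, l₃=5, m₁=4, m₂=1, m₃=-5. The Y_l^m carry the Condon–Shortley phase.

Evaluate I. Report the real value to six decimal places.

Rules hold: Σm=0, L=12 even, 3≤5≤7.
N = 11·5·11 = 605
Δ = 2!·8!·2!/13! = 1/38610
Racah Σ t=0..2: t=0:+1/2880 t=1:−1/576 t=2:+1/2880 = -1/960
⇒ 3j(5 2 5; 0 0 0)² = 10/429, sgn +1
Racah Σ t=1..1: t=1:−1/80640 = -1/80640
⇒ 3j(5 2 5; 4 1 -5)² = 9/286, sgn -1
4πI² = N·(3j₀)²·(3jₘ)² = 75/169
I = -1·√(0.443787/4π) = -0.18792404

-0.187924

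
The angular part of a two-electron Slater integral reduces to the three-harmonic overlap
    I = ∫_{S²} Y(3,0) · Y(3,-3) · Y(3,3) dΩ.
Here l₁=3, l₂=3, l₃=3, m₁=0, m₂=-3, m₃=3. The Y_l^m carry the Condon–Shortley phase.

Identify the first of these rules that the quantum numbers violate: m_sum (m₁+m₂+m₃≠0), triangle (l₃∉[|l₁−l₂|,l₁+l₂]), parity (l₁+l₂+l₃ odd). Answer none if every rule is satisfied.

parity

azimuthal sum: 0 − 3 + 3 = 0  ✓
0 ≤ 3 ≤ 6 (triangle on l)  ✓
L = 3 + 3 + 3 = 9 (odd)  ✗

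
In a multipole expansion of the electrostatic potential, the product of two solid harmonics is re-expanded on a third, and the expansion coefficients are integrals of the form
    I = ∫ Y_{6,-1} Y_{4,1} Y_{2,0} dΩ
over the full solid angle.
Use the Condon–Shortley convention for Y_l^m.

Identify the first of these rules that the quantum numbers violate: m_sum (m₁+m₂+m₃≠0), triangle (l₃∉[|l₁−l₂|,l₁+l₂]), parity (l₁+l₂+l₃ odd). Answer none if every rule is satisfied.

none

m₁+m₂+m₃ = -1 + 1 + 0 = 0  ✓
triangle: |6−4|=2 ≤ l₃=2 ≤ 6+4=10  ✓
parity: l₁+l₂+l₃ = 12 is even  ✓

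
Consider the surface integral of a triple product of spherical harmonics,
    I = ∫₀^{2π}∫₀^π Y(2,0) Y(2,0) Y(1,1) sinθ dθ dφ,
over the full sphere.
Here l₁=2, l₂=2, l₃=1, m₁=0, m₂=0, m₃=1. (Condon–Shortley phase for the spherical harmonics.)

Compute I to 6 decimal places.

0 + 0 + 1 = 1 ≠ 0: azimuthal integral kills it; I = 0

0.000000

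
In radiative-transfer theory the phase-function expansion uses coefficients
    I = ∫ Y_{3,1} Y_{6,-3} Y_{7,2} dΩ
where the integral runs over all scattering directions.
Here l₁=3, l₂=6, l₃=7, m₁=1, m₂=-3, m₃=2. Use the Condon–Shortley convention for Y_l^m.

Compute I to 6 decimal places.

m-sum 0 ✓  L=16 even ✓  3≤7≤9 ✓
Π(2lᵢ+1) = 7×13×15 = 1365
triangle coeff Δ(3,6,7) = 1/2042040
Σ_t [0,2]: t=0:+1/207360 t=1:−1/57600 t=2:+1/207360 = -1/129600
(3j)²=168/12155 [(3 6 7; 0 0 0)], sign=+1
Σ_t [0,2]: t=0:+1/241920 t=1:−1/483840 t=2:+1/17418240 = 37/17418240
(3j)²=1369/136136 [(3 6 7; 1 -3 2)], sign=-1
⇒ 4πI² = 86247/454597
I = (-1)√(86247/454597/(4π)) = -0.12287224

-0.122872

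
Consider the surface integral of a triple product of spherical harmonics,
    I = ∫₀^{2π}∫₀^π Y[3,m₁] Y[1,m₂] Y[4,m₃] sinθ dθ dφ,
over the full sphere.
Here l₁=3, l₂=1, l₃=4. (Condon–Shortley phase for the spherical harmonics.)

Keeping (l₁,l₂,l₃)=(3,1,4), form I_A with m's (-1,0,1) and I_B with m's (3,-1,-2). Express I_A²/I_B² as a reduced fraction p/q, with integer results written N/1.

Shared (l₁,l₂,l₃)=(3,1,4): N and (l;000)² cancel in I_A²/I_B².
A: Δ = 0!·6!·2!/9! = 1/252; Racah Σ t=0..0: t=0:+1/48 = 1/48; ⇒ 3j(3 1 4; -1 0 1)² = 5/84, sgn -1
B: Δ = 0!·6!·2!/9! = 1/252; Racah Σ t=0..0: t=0:+1/1440 = 1/1440; ⇒ 3j(3 1 4; 3 -1 -2)² = 1/252, sgn +1
I_A²/I_B² = (5/84)/(1/252) = 15/1

15/1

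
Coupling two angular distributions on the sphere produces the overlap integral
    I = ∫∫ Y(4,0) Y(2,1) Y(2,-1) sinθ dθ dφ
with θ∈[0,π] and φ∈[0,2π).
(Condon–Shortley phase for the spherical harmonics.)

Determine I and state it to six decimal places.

0.161197

Rules hold: Σm=0, L=8 even, 2≤2≤6.
N = 9·5·5 = 225
Δ = 4!·4!·0!/9! = 1/630
Racah Σ t=2..2: t=2:+1/16 = 1/16
⇒ 3j(4 2 2; 0 0 0)² = 2/35, sgn +1
Racah Σ t=3..3: t=3:−1/36 = -1/36
⇒ 3j(4 2 2; 0 1 -1)² = 8/315, sgn +1
4πI² = N·(3j₀)²·(3jₘ)² = 16/49
I = +1·√(0.326531/4π) = 0.16119702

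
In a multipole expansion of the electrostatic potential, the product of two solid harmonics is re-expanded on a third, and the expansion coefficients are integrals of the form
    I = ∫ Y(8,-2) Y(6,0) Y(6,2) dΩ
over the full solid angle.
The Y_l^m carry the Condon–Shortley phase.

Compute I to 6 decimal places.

-0.019845

m-sum 0 ✓  L=20 even ✓  2≤6≤14 ✓
Π(2lᵢ+1) = 17×13×13 = 2873
triangle coeff Δ(8,6,6) = 1/1309458150
Σ_t [2,6]: t=2:+1/49766400 t=3:−1/3110400 t=4:+1/1327104 t=5:−1/3110400 t=6:+1/49766400 = 1/6635520
(3j)²=350/46189 [(8 6 6; 0 0 0)], sign=+1
Σ_t [2,6]: t=2:+1/1393459200 t=3:−1/21772800 t=4:+1/3317760 t=5:−1/3110400 t=6:+1/19906560 = -1/66355200
(3j)²=21/92378 [(8 6 6; -2 0 2)], sign=-1
⇒ 4πI² = 3675/742577
I = (-1)√(3675/742577/(4π)) = -0.01984509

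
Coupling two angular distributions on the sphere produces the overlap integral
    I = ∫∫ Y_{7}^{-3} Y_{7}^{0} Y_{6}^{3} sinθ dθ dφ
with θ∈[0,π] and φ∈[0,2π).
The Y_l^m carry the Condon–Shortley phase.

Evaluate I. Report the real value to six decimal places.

Checks pass: Σm=0; 20 even; l₃=6∈[0,14].
(2·7+1)(2·7+1)(2·6+1) = 2925
Δ: 8! 6! 6! / 21! → 1/2444321880
sum: t=1:−1/2612736000 t=2:+1/20736000 t=3:−1/1658880 t=4:+1/746496 t=5:−1/1658880 t=6:+1/20736000 t=7:−1/2612736000 = 1/4354560
3j²(7 7 6; 0 0 0) = Δ·Π!·Σ² = 1000/138567  (sign +1)
sum: t=4:+1/14929920 t=5:−1/4147200 t=6:+1/8294400 t=7:−1/130636800 = -1/16329600
3j²(7 7 6; -3 0 3) = Δ·Π!·Σ² = 1024/138567  (sign +1)
combine: 4πI² = 2925·1000/138567·1024/138567 = 25600000/164109517
take √, sign +1: I = 0.11141616

0.111416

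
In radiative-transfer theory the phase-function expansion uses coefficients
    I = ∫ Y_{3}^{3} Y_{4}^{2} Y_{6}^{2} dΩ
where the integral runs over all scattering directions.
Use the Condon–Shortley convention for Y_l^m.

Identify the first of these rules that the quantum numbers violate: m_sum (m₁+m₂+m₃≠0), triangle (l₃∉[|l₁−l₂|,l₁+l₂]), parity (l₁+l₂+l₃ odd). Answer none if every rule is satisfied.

m_sum

azimuthal sum: 3 + 2 + 2 = 7  ✗
1 ≤ 6 ≤ 7 (triangle on l)
L = 3 + 4 + 6 = 13 (odd)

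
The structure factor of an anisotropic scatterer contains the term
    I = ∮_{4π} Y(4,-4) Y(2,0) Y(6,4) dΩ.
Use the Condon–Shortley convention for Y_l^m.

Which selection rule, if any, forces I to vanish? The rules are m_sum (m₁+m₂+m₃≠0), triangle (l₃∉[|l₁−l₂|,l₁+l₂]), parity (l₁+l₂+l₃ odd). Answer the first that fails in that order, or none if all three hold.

azimuthal sum: -4 + 0 + 4 = 0  ✓
2 ≤ 6 ≤ 6 (triangle on l)  ✓
L = 4 + 2 + 6 = 12 (even)  ✓

none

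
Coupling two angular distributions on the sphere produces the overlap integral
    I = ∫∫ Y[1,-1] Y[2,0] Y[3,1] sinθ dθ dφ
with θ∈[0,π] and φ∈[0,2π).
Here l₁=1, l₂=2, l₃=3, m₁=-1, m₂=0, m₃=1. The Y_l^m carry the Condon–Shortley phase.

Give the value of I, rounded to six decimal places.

-0.202301

Checks pass: Σm=0; 6 even; l₃=3∈[1,3].
(2·1+1)(2·2+1)(2·3+1) = 105
Δ: 0! 2! 4! / 7! → 1/105
sum: t=0:+1/4 = 1/4
3j²(1 2 3; 0 0 0) = Δ·Π!·Σ² = 3/35  (sign -1)
sum: t=0:+1/8 = 1/8
3j²(1 2 3; -1 0 1) = Δ·Π!·Σ² = 2/35  (sign +1)
combine: 4πI² = 105·3/35·2/35 = 18/35
take √, sign -1: I = -0.20230066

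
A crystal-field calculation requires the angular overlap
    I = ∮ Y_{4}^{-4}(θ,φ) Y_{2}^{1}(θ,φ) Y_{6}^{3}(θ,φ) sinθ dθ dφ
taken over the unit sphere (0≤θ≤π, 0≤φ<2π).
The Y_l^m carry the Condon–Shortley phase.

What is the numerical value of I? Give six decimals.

m-sum 0 ✓  L=12 even ✓  2≤6≤6 ✓
Π(2lᵢ+1) = 9×5×13 = 585
triangle coeff Δ(4,2,6) = 1/6435
Σ_t [0,0]: t=0:+1/2304 = 1/2304
(3j)²=5/143 [(4 2 6; 0 0 0)], sign=+1
Σ_t [0,0]: t=0:+1/241920 = 1/241920
(3j)²=1/715 [(4 2 6; -4 1 3)], sign=-1
⇒ 4πI² = 45/1573
I = (-1)√(45/1573/(4π)) = -0.04771303

-0.047713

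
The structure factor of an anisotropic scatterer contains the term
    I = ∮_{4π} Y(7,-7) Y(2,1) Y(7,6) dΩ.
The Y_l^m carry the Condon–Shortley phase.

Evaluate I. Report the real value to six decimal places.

Rules hold: Σm=0, L=16 even, 5≤7≤9.
N = 15·5·15 = 1125
Δ = 2!·12!·2!/17! = 1/185640
Racah Σ t=0..2: t=0:+1/2419200 t=1:−1/518400 t=2:+1/2419200 = -1/907200
⇒ 3j(7 2 7; 0 0 0)² = 56/3315, sgn +1
Racah Σ t=2..2: t=2:+1/958003200 = 1/958003200
⇒ 3j(7 2 7; -7 1 6)² = 13/680, sgn -1
4πI² = N·(3j₀)²·(3jₘ)² = 105/289
I = -1·√(0.363322/4π) = -0.17003597

-0.170036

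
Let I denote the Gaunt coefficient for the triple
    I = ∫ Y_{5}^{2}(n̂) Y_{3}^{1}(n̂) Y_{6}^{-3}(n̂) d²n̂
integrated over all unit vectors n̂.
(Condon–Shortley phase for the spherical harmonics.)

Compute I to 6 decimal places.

-0.152880

Rules hold: Σm=0, L=14 even, 2≤6≤8.
N = 11·7·13 = 1001
Δ = 2!·8!·4!/15! = 1/675675
Racah Σ t=0..2: t=0:+1/8640 t=1:−1/2304 t=2:+1/8640 = -7/34560
⇒ 3j(5 3 6; 0 0 0)² = 7/429, sgn -1
Racah Σ t=0..2: t=0:+1/34560 t=1:−1/8640 t=2:+1/40320 = -1/16128
⇒ 3j(5 3 6; 2 1 -3)² = 18/1001, sgn +1
4πI² = N·(3j₀)²·(3jₘ)² = 42/143
I = -1·√(0.293706/4π) = -0.15288036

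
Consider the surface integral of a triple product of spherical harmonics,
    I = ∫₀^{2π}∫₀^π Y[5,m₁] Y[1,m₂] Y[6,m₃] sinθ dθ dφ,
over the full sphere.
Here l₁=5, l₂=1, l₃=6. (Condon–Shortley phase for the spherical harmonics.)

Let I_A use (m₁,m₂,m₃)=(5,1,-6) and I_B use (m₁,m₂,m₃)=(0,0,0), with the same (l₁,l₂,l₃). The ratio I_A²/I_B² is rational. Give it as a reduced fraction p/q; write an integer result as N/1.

11/6

Same 5,1,6: normalisation and zero-m 3j drop out of the ratio.
A: Δ: 0! 10! 2! / 13! → 1/858; sum: t=0:+1/7257600 = 1/7257600; 3j²(5 1 6; 5 1 -6) = Δ·Π!·Σ² = 1/13  (sign +1)
B: Δ: 0! 10! 2! / 13! → 1/858; sum: t=0:+1/14400 = 1/14400; 3j²(5 1 6; 0 0 0) = Δ·Π!·Σ² = 6/143  (sign +1)
I_A²/I_B² = (1/13)/(6/143) = 11/6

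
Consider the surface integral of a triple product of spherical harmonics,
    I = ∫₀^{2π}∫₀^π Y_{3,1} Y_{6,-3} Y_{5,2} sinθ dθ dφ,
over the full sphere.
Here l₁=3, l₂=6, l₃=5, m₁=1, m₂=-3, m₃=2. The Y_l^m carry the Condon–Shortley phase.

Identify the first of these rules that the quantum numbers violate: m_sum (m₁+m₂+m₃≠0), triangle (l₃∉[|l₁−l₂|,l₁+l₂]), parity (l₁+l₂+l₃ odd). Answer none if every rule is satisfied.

none

azimuthal sum: 1 − 3 + 2 = 0  ✓
3 ≤ 5 ≤ 9 (triangle on l)  ✓
L = 3 + 6 + 5 = 14 (even)  ✓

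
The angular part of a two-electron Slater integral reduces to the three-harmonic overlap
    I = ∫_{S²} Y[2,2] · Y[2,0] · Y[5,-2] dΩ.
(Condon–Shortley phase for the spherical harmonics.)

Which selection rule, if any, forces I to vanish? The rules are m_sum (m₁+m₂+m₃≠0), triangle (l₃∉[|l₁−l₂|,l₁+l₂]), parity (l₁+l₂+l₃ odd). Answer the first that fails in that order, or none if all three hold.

triangle

m₁+m₂+m₃ = 2 + 0 − 2 = 0  ✓
triangle: |2−2|=0 ≤ l₃=5 ≤ 2+2=4  ✗
parity: l₁+l₂+l₃ = 9 is odd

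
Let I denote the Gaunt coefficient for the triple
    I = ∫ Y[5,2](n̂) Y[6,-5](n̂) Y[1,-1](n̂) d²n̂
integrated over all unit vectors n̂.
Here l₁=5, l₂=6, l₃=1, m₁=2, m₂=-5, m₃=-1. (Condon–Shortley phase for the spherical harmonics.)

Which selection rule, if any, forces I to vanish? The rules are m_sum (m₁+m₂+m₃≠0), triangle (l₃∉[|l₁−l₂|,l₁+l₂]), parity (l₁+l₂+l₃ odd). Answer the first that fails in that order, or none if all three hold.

m_sum

Σmᵢ = -4  ✗
l₃∈[|l₁−l₂|,l₁+l₂]=[1,11], have l₃=1
Σlᵢ = 12 ⇒ even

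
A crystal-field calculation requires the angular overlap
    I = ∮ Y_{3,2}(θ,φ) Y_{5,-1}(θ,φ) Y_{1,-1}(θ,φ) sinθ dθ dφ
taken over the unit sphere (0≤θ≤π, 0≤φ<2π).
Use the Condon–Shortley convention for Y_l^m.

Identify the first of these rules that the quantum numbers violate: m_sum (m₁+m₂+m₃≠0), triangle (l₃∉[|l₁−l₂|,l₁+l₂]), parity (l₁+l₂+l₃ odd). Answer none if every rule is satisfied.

m₁+m₂+m₃ = 2 − 1 − 1 = 0  ✓
triangle: |3−5|=2 ≤ l₃=1 ≤ 3+5=8  ✗
parity: l₁+l₂+l₃ = 9 is odd

triangle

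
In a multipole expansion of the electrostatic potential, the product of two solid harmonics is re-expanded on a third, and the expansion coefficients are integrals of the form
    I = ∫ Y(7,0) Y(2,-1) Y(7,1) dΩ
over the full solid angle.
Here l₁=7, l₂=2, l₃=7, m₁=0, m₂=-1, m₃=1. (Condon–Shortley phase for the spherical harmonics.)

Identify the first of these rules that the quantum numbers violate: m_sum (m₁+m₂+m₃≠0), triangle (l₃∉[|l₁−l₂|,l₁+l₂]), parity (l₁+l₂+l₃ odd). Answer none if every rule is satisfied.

none

azimuthal sum: 0 − 1 + 1 = 0  ✓
5 ≤ 7 ≤ 9 (triangle on l)  ✓
L = 7 + 2 + 7 = 16 (even)  ✓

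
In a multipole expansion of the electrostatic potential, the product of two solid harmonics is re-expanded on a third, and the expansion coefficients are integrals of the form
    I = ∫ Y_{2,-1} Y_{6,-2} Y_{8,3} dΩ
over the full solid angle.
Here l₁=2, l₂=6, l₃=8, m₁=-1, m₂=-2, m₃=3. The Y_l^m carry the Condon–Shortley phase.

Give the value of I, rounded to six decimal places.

Checks pass: Σm=0; 16 even; l₃=8∈[4,8].
(2·2+1)(2·6+1)(2·8+1) = 1105
Δ: 0! 4! 12! / 17! → 1/30940
sum: t=0:+1/2073600 = 1/2073600
3j²(2 6 8; 0 0 0) = Δ·Π!·Σ² = 28/1105  (sign +1)
sum: t=0:+1/5806080 = 1/5806080
3j²(2 6 8; -1 -2 3) = Δ·Π!·Σ² = 165/6188  (sign -1)
combine: 4πI² = 1105·28/1105·165/6188 = 165/221
take √, sign -1: I = -0.24374791

-0.243748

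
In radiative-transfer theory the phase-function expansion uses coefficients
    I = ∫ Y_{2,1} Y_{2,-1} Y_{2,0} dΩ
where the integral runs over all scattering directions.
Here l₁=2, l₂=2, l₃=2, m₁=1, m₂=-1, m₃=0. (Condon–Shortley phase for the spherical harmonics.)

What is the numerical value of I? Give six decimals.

Checks pass: Σm=0; 6 even; l₃=2∈[0,4].
(2·2+1)(2·2+1)(2·2+1) = 125
Δ: 2! 2! 2! / 7! → 1/630
sum: t=0:+1/8 t=1:−1/1 t=2:+1/8 = -3/4
3j²(2 2 2; 0 0 0) = Δ·Π!·Σ² = 2/35  (sign -1)
sum: t=0:+1/2 t=1:−1/4 = 1/4
3j²(2 2 2; 1 -1 0) = Δ·Π!·Σ² = 1/70  (sign +1)
combine: 4πI² = 125·2/35·1/70 = 5/49
take √, sign -1: I = -0.09011188

-0.090112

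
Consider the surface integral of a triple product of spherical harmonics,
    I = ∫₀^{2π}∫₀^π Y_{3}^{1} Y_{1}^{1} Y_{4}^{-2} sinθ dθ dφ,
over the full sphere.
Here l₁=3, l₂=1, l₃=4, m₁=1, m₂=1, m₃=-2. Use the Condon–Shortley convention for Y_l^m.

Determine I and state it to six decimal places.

m-sum 0 ✓  L=8 even ✓  2≤4≤4 ✓
Π(2lᵢ+1) = 7×3×9 = 189
triangle coeff Δ(3,1,4) = 1/252
Σ_t [0,0]: t=0:+1/36 = 1/36
(3j)²=4/63 [(3 1 4; 0 0 0)], sign=+1
Σ_t [0,0]: t=0:+1/96 = 1/96
(3j)²=5/84 [(3 1 4; 1 1 -2)], sign=+1
⇒ 4πI² = 5/7
I = (+1)√(5/7/(4π)) = 0.23841361

0.238414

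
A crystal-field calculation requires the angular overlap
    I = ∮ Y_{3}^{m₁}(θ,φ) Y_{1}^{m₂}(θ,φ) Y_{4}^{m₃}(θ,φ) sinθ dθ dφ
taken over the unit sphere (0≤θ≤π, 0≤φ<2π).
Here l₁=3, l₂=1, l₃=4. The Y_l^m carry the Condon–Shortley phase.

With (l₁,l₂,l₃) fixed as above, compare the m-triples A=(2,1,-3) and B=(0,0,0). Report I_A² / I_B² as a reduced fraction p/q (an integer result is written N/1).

l's match ⇒ only the (l;m) 3-j factors differ between A and B.
A: triangle coeff Δ(3,1,4) = 1/252; Σ_t [0,0]: t=0:+1/240 = 1/240; (3j)²=1/12 [(3 1 4; 2 1 -3)], sign=-1
B: triangle coeff Δ(3,1,4) = 1/252; Σ_t [0,0]: t=0:+1/36 = 1/36; (3j)²=4/63 [(3 1 4; 0 0 0)], sign=+1
I_A²/I_B² = (1/12)/(4/63) = 21/16

21/16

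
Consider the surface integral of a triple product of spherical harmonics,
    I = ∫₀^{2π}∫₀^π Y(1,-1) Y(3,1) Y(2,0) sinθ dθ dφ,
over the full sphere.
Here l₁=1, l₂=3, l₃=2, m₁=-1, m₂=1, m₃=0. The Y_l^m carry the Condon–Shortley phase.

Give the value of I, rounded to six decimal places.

Checks pass: Σm=0; 6 even; l₃=2∈[2,4].
(2·1+1)(2·3+1)(2·2+1) = 105
Δ: 2! 0! 4! / 7! → 1/105
sum: t=1:−1/4 = -1/4
3j²(1 3 2; 0 0 0) = Δ·Π!·Σ² = 3/35  (sign -1)
sum: t=2:+1/8 = 1/8
3j²(1 3 2; -1 1 0) = Δ·Π!·Σ² = 2/35  (sign +1)
combine: 4πI² = 105·3/35·2/35 = 18/35
take √, sign -1: I = -0.20230066

-0.202301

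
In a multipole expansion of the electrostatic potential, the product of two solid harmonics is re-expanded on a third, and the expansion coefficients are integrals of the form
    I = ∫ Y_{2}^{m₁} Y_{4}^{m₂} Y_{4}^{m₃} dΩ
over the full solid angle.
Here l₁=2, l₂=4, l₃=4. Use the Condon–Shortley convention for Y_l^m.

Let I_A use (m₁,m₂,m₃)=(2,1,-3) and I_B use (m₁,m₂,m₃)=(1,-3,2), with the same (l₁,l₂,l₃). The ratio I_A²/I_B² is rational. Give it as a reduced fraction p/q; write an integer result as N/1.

Same 2,4,4: normalisation and zero-m 3j drop out of the ratio.
A: Δ: 2! 2! 6! / 11! → 1/13860; sum: t=0:+1/480 = 1/480; 3j²(2 4 4; 2 1 -3) = Δ·Π!·Σ² = 3/110  (sign -1)
B: Δ: 2! 2! 6! / 11! → 1/13860; sum: t=0:+1/240 t=1:−1/1440 = 1/288; 3j²(2 4 4; 1 -3 2) = Δ·Π!·Σ² = 5/132  (sign +1)
I_A²/I_B² = (3/110)/(5/132) = 18/25

18/25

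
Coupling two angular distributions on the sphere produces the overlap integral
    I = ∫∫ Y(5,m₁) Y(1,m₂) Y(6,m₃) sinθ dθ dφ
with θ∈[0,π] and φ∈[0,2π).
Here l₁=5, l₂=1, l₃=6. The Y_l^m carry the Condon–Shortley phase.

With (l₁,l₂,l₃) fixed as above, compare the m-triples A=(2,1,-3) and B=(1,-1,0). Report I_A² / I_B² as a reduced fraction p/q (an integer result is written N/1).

l's match ⇒ only the (l;m) 3-j factors differ between A and B.
A: triangle coeff Δ(5,1,6) = 1/858; Σ_t [0,0]: t=0:+1/60480 = 1/60480; (3j)²=6/143 [(5 1 6; 2 1 -3)], sign=-1
B: triangle coeff Δ(5,1,6) = 1/858; Σ_t [0,0]: t=0:+1/34560 = 1/34560; (3j)²=5/286 [(5 1 6; 1 -1 0)], sign=+1
I_A²/I_B² = (6/143)/(5/286) = 12/5

12/5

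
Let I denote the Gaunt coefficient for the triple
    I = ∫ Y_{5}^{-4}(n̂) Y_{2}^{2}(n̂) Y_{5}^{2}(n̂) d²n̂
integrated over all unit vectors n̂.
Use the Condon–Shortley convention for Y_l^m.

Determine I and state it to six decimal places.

Checks pass: Σm=0; 12 even; l₃=5∈[3,7].
(2·5+1)(2·2+1)(2·5+1) = 605
Δ: 2! 8! 2! / 13! → 1/38610
sum: t=0:+1/2880 t=1:−1/576 t=2:+1/2880 = -1/960
3j²(5 2 5; 0 0 0) = Δ·Π!·Σ² = 10/429  (sign +1)
sum: t=2:+1/20160 = 1/20160
3j²(5 2 5; -4 2 2) = Δ·Π!·Σ² = 12/715  (sign -1)
combine: 4πI² = 605·10/429·12/715 = 40/169
take √, sign -1: I = -0.13724032

-0.137240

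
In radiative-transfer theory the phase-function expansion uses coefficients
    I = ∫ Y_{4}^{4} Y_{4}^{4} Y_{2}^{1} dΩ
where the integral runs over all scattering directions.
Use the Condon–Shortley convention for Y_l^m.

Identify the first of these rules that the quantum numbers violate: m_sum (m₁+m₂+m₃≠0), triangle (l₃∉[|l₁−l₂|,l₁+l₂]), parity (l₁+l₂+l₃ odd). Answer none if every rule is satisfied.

m₁+m₂+m₃ = 4 + 4 + 1 = 9  ✗
triangle: |4−4|=0 ≤ l₃=2 ≤ 4+4=8
parity: l₁+l₂+l₃ = 10 is even

m_sum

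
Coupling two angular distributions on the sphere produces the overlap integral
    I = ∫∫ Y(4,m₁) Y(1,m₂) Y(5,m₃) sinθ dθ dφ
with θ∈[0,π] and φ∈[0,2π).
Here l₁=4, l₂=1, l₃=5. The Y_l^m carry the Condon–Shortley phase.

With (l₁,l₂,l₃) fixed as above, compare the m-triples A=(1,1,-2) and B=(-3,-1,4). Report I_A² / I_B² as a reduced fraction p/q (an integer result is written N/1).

Same 4,1,5: normalisation and zero-m 3j drop out of the ratio.
A: Δ: 0! 8! 2! / 11! → 1/495; sum: t=0:+1/1440 = 1/1440; 3j²(4 1 5; 1 1 -2) = Δ·Π!·Σ² = 7/165  (sign -1)
B: Δ: 0! 8! 2! / 11! → 1/495; sum: t=0:+1/10080 = 1/10080; 3j²(4 1 5; -3 -1 4) = Δ·Π!·Σ² = 4/55  (sign -1)
I_A²/I_B² = (7/165)/(4/55) = 7/12

7/12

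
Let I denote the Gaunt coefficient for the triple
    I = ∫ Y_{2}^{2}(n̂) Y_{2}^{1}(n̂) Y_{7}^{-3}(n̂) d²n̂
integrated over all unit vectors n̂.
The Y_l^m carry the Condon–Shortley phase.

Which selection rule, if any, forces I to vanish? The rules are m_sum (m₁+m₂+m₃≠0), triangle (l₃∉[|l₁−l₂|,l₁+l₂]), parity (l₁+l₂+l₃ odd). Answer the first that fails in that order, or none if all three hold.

Σmᵢ = 0  ✓
l₃∈[|l₁−l₂|,l₁+l₂]=[0,4], have l₃=7  ✗
Σlᵢ = 11 ⇒ odd

triangle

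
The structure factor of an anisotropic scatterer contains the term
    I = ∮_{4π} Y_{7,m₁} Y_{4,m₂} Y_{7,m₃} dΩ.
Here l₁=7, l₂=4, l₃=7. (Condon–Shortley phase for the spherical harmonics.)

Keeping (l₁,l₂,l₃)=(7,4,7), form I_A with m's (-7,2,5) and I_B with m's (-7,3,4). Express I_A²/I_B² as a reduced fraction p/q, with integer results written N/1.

18/7

Same 7,4,7: normalisation and zero-m 3j drop out of the ratio.
A: Δ: 4! 10! 4! / 19! → 1/58198140; sum: t=4:+1/348364800 = 1/348364800; 3j²(7 4 7; -7 2 5) = Δ·Π!·Σ² = 11/646  (sign +1)
B: Δ: 4! 10! 4! / 19! → 1/58198140; sum: t=4:+1/522547200 = 1/522547200; 3j²(7 4 7; -7 3 4) = Δ·Π!·Σ² = 77/11628  (sign -1)
I_A²/I_B² = (11/646)/(77/11628) = 18/7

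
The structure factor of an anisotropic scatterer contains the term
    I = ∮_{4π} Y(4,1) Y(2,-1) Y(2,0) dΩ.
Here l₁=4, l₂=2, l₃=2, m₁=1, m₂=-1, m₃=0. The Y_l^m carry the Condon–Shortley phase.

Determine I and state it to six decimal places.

-0.220728

m-sum 0 ✓  L=8 even ✓  2≤2≤6 ✓
Π(2lᵢ+1) = 9×5×5 = 225
triangle coeff Δ(4,2,2) = 1/630
Σ_t [2,2]: t=2:+1/16 = 1/16
(3j)²=2/35 [(4 2 2; 0 0 0)], sign=+1
Σ_t [1,1]: t=1:−1/24 = -1/24
(3j)²=1/21 [(4 2 2; 1 -1 0)], sign=-1
⇒ 4πI² = 30/49
I = (-1)√(30/49/(4π)) = -0.22072812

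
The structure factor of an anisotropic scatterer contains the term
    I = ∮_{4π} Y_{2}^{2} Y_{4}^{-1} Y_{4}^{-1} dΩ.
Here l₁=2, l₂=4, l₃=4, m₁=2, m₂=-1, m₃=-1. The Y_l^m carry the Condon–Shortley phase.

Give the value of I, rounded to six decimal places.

m-sum 0 ✓  L=10 even ✓  2≤4≤6 ✓
Π(2lᵢ+1) = 5×9×9 = 405
triangle coeff Δ(2,4,4) = 1/13860
Σ_t [0,2]: t=0:+1/192 t=1:−1/36 t=2:+1/192 = -5/288
(3j)²=20/693 [(2 4 4; 0 0 0)], sign=-1
Σ_t [0,0]: t=0:+1/144 = 1/144
(3j)²=10/231 [(2 4 4; 2 -1 -1)], sign=-1
⇒ 4πI² = 3000/5929
I = (+1)√(3000/5929/(4π)) = 0.20066192

0.200662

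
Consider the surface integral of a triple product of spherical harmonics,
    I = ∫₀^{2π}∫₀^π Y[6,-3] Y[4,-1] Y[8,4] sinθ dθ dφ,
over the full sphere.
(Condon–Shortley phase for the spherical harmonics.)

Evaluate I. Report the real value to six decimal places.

m-sum 0 ✓  L=18 even ✓  2≤8≤10 ✓
Π(2lᵢ+1) = 13×9×17 = 1989
triangle coeff Δ(6,4,8) = 1/23279256
Σ_t [0,2]: t=0:+1/1658880 t=1:−1/518400 t=2:+1/1658880 = -1/1382400
(3j)²=504/46189 [(6 4 8; 0 0 0)], sign=-1
Σ_t [0,2]: t=0:+1/26127360 t=1:−1/3870720 t=2:+1/7257600 = -43/522547200
(3j)²=1849/352716 [(6 4 8; -3 -1 4)], sign=-1
⇒ 4πI² = 99846/877591
I = (+1)√(99846/877591/(4π)) = 0.09515121

0.095151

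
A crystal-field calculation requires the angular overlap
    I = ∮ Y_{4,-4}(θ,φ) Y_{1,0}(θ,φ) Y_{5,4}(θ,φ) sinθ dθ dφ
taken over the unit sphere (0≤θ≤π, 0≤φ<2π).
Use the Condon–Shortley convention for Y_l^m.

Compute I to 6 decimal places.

Checks pass: Σm=0; 10 even; l₃=5∈[3,5].
(2·4+1)(2·1+1)(2·5+1) = 297
Δ: 0! 8! 2! / 11! → 1/495
sum: t=0:+1/576 = 1/576
3j²(4 1 5; 0 0 0) = Δ·Π!·Σ² = 5/99  (sign -1)
sum: t=0:+1/40320 = 1/40320
3j²(4 1 5; -4 0 4) = Δ·Π!·Σ² = 1/55  (sign -1)
combine: 4πI² = 297·5/99·1/55 = 3/11
take √, sign +1: I = 0.14731920

0.147319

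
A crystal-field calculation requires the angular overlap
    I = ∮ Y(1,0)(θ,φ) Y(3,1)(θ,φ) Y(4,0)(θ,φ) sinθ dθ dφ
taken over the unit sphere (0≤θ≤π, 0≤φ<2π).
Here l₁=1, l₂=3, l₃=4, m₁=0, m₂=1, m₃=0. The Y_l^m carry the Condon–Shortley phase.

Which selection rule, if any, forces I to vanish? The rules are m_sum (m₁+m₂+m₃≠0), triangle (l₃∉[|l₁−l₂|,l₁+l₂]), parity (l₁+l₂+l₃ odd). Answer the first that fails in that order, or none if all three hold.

m₁+m₂+m₃ = 0 + 1 + 0 = 1  ✗
triangle: |1−3|=2 ≤ l₃=4 ≤ 1+3=4
parity: l₁+l₂+l₃ = 8 is even

m_sum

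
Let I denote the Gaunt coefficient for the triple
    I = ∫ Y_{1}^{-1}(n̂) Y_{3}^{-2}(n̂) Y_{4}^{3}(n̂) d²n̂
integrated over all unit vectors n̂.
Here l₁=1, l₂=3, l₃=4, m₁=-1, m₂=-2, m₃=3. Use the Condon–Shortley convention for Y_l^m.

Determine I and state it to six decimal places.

Checks pass: Σm=0; 8 even; l₃=4∈[2,4].
(2·1+1)(2·3+1)(2·4+1) = 189
Δ: 0! 2! 6! / 9! → 1/252
sum: t=0:+1/36 = 1/36
3j²(1 3 4; 0 0 0) = Δ·Π!·Σ² = 4/63  (sign +1)
sum: t=0:+1/240 = 1/240
3j²(1 3 4; -1 -2 3) = Δ·Π!·Σ² = 1/12  (sign -1)
combine: 4πI² = 189·4/63·1/12 = 1/1
take √, sign -1: I = -0.28209479

-0.282095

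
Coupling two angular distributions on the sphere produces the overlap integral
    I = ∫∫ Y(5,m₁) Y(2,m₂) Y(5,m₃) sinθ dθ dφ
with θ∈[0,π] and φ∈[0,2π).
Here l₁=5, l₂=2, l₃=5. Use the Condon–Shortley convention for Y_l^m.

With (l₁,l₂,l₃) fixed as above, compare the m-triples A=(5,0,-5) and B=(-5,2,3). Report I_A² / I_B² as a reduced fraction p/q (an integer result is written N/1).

Shared (l₁,l₂,l₃)=(5,2,5): N and (l;000)² cancel in I_A²/I_B².
A: Δ = 2!·8!·2!/13! = 1/38610; Racah Σ t=0..0: t=0:+1/161280 = 1/161280; ⇒ 3j(5 2 5; 5 0 -5)² = 15/286, sgn +1
B: Δ = 2!·8!·2!/13! = 1/38610; Racah Σ t=2..2: t=2:+1/161280 = 1/161280; ⇒ 3j(5 2 5; -5 2 3)² = 1/143, sgn +1
I_A²/I_B² = (15/286)/(1/143) = 15/2

15/2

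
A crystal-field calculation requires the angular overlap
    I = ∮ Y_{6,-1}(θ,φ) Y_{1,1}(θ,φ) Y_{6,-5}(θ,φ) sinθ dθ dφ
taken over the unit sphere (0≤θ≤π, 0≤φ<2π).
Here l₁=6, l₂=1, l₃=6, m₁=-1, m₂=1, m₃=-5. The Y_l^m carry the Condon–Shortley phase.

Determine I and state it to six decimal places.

0.000000

-1 + 1 − 5 = -5 ≠ 0: azimuthal integral kills it; I = 0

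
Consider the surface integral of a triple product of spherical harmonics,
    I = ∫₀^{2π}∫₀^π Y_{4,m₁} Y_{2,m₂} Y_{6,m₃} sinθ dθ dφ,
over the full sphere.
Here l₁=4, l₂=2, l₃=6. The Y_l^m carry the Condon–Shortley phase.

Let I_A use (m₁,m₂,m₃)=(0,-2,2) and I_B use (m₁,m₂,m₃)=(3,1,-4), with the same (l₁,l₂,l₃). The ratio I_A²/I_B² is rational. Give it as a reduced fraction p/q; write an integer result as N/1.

l's match ⇒ only the (l;m) 3-j factors differ between A and B.
A: triangle coeff Δ(4,2,6) = 1/6435; Σ_t [0,0]: t=0:+1/13824 = 1/13824; (3j)²=14/1287 [(4 2 6; 0 -2 2)], sign=+1
B: triangle coeff Δ(4,2,6) = 1/6435; Σ_t [0,0]: t=0:+1/30240 = 1/30240; (3j)²=16/429 [(4 2 6; 3 1 -4)], sign=+1
I_A²/I_B² = (14/1287)/(16/429) = 7/24

7/24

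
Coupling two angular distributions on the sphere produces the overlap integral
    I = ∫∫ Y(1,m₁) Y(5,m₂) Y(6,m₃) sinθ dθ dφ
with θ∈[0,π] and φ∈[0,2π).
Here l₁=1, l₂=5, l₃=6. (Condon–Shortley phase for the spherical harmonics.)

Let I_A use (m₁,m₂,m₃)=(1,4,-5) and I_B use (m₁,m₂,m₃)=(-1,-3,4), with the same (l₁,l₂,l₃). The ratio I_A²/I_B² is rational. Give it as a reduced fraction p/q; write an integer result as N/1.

11/9

Same 1,5,6: normalisation and zero-m 3j drop out of the ratio.
A: Δ: 0! 2! 10! / 13! → 1/858; sum: t=0:+1/725760 = 1/725760; 3j²(1 5 6; 1 4 -5) = Δ·Π!·Σ² = 5/78  (sign -1)
B: Δ: 0! 2! 10! / 13! → 1/858; sum: t=0:+1/161280 = 1/161280; 3j²(1 5 6; -1 -3 4) = Δ·Π!·Σ² = 15/286  (sign +1)
I_A²/I_B² = (5/78)/(15/286) = 11/9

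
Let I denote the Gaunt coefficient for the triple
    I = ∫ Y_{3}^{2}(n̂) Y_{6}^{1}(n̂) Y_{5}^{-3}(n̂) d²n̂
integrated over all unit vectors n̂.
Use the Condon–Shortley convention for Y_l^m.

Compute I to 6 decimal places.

Rules hold: Σm=0, L=14 even, 3≤5≤9.
N = 7·13·11 = 1001
Δ = 4!·2!·8!/15! = 1/675675
Racah Σ t=1..3: t=1:−1/8640 t=2:+1/2304 t=3:−1/8640 = 7/34560
⇒ 3j(3 6 5; 0 0 0)² = 7/429, sgn -1
Racah Σ t=0..1: t=0:+1/120960 t=1:−1/17280 = -1/20160
⇒ 3j(3 6 5; 2 1 -3)² = 64/3003, sgn -1
4πI² = N·(3j₀)²·(3jₘ)² = 448/1287
I = +1·√(0.348096/4π) = 0.16643505

0.166435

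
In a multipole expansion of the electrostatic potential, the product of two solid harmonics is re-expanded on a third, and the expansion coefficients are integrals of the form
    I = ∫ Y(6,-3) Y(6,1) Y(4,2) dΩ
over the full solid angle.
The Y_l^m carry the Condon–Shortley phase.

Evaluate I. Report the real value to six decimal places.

0.036205

Checks pass: Σm=0; 16 even; l₃=4∈[0,12].
(2·6+1)(2·6+1)(2·4+1) = 1521
Δ: 8! 4! 4! / 17! → 1/15315300
sum: t=2:+1/829440 t=3:−1/25920 t=4:+1/9216 t=5:−1/25920 t=6:+1/829440 = 7/207360
3j²(6 6 4; 0 0 0) = Δ·Π!·Σ² = 28/2431  (sign +1)
sum: t=5:−1/69120 t=6:+1/51840 t=7:−1/483840 = 1/362880
3j²(6 6 4; -3 1 2) = Δ·Π!·Σ² = 16/17017  (sign +1)
combine: 4πI² = 1521·28/2431·16/17017 = 576/34969
take √, sign +1: I = 0.03620468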